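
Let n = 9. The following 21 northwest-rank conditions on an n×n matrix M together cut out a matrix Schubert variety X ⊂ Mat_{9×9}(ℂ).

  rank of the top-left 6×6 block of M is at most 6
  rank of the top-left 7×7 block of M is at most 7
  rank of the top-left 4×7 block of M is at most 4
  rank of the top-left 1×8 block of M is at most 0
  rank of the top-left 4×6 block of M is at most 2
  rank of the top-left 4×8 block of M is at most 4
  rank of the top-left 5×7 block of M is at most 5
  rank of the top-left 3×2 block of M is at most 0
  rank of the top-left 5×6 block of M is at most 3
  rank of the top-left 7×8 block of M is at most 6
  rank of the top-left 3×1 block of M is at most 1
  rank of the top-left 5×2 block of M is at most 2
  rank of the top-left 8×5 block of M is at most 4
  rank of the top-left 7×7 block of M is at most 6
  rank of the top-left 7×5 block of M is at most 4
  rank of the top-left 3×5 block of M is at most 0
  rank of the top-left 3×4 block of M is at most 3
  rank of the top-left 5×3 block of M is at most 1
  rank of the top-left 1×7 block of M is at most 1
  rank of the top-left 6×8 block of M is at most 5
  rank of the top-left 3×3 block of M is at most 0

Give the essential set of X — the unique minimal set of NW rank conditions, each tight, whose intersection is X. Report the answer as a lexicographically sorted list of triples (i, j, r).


Computing R[i][j] = min implied NW-rank bound (n=9, 21 conditions):

  0  0  0  0  0  0  0  0  1
  0  0  0  0  0  1  1  1  2
  0  0  0  0  0  1  2  2  3
  1  1  1  1  1  2  3  3  4
  1  1  1  2  2  3  4  4  5
  1  2  2  3  3  4  5  5  6
  1  2  3  4  4  5  6  6  7
  1  2  3  4  4  5  6  7  8
  1  2  3  4  5  6  7  8  9

hence w(1..9) = (9, 6, 7, 1, 4, 2, 3, 8, 5).

|D(w)|=21, |Ess(w)|=4:

[(1, 8, 0), (3, 5, 0), (5, 3, 1), (8, 5, 4)]


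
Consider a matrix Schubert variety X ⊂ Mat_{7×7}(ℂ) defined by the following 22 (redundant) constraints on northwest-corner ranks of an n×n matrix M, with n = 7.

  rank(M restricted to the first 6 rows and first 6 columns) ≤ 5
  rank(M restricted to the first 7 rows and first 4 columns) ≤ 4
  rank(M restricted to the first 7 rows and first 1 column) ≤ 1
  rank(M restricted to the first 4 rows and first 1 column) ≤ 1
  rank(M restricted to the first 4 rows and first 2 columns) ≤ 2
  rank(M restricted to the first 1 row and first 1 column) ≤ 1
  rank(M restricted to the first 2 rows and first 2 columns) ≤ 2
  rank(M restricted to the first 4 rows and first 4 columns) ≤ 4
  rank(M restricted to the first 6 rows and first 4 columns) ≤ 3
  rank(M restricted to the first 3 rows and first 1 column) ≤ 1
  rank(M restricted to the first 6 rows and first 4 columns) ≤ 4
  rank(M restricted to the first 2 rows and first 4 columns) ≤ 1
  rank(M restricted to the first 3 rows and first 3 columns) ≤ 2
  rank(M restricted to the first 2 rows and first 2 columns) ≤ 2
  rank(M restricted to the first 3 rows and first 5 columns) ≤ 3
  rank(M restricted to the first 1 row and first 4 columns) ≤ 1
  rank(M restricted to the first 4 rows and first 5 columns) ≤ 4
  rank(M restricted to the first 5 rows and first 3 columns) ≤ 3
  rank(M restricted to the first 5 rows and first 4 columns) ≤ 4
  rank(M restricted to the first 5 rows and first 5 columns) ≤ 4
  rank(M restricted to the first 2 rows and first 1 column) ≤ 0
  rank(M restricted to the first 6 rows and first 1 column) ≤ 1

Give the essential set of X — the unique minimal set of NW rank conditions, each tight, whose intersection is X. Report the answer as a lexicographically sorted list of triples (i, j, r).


Reconstructing r_w from the 22 given conditions:

  i=1: 0  1  1  1  1  1  1
  i=2: 0  1  1  1  2  2  2
  i=3: 1  2  2  2  3  3  3
  i=4: 1  2  3  3  4  4  4
  i=5: 1  2  3  3  4  5  5
  i=6: 1  2  3  3  4  5  6
  i=7: 1  2  3  4  5  6  7

the unique w with this rank table is (2, 5, 1, 3, 6, 7, 4).

Rothe diagram D(w) (6 cells), 3 SE-corners (essential conditions):

[(2, 1, 0), (2, 4, 1), (6, 4, 3)]


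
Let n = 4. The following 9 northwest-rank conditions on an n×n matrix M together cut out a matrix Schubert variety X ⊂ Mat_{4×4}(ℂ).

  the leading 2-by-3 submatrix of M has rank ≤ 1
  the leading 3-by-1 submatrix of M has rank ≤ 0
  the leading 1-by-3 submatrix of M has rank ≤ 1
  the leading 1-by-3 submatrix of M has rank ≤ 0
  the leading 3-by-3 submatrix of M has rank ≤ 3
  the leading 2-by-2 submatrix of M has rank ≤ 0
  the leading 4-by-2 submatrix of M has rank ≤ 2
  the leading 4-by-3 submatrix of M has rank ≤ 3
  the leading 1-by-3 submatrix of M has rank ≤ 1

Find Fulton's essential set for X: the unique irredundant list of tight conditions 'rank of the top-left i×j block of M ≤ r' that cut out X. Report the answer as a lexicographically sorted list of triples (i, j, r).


Recovering R(i,j) via the rank-extension bound from the 9 conditions:

  row 1: 0 | 0 | 0 | 1
  row 2: 0 | 0 | 1 | 2
  row 3: 0 | 1 | 2 | 3
  row 4: 1 | 2 | 3 | 4

second differences of R give the permutation w = (4, 3, 2, 1).

ℓ(w)=6; the 3 essential cells (i,j,r):

[(1, 3, 0), (2, 2, 0), (3, 1, 0)]


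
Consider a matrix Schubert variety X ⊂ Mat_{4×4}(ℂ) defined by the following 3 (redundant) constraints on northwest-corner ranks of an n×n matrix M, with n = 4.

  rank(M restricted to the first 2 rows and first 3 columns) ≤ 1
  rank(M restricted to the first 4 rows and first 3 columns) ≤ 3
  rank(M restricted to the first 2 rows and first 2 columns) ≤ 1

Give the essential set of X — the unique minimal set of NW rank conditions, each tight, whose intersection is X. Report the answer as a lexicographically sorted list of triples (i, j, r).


The tightest implied rank at each (i,j), from the 3 conditions:

  1  1  1  1
  1  1  1  2
  1  2  2  3
  1  2  3  4

the unique w with this rank table is (1, 4, 2, 3).

Fulton essential set (1 of the 2 Rothe cells):

[(2, 3, 1)]


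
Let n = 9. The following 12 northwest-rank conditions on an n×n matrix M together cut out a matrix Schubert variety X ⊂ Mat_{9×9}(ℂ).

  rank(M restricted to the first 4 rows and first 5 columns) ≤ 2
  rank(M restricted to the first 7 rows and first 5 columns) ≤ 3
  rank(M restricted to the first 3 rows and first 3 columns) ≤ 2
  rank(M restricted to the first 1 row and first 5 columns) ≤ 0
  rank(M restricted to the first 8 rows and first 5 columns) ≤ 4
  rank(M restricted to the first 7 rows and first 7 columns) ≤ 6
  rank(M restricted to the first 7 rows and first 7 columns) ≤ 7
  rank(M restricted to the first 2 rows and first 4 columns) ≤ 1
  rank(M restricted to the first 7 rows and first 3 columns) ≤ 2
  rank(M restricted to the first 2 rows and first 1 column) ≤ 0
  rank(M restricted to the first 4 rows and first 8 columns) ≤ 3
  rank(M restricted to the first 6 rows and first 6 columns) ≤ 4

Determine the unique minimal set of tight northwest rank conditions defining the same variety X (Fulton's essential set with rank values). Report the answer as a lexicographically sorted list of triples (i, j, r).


Reconstructing r_w from the 12 given conditions:

  i=1: 0, 0, 0, 0, 0, 1, 1, 1, 1
  i=2: 0, 1, 1, 1, 1, 2, 2, 2, 2
  i=3: 1, 2, 2, 2, 2, 3, 3, 3, 3
  i=4: 1, 2, 2, 2, 2, 3, 3, 3, 4
  i=5: 1, 2, 2, 3, 3, 4, 4, 4, 5
  i=6: 1, 2, 2, 3, 3, 4, 5, 5, 6
  i=7: 1, 2, 2, 3, 3, 4, 5, 6, 7
  i=8: 1, 2, 3, 4, 4, 5, 6, 7, 8
  i=9: 1, 2, 3, 4, 5, 6, 7, 8, 9

second differences of R give the permutation w = (6, 2, 1, 9, 4, 7, 8, 3, 5).

6 SE-corners of the 16-cell Rothe diagram give Ess(w):

[(1, 5, 0), (2, 1, 0), (4, 5, 2), (4, 8, 3), (7, 3, 2), (7, 5, 3)]


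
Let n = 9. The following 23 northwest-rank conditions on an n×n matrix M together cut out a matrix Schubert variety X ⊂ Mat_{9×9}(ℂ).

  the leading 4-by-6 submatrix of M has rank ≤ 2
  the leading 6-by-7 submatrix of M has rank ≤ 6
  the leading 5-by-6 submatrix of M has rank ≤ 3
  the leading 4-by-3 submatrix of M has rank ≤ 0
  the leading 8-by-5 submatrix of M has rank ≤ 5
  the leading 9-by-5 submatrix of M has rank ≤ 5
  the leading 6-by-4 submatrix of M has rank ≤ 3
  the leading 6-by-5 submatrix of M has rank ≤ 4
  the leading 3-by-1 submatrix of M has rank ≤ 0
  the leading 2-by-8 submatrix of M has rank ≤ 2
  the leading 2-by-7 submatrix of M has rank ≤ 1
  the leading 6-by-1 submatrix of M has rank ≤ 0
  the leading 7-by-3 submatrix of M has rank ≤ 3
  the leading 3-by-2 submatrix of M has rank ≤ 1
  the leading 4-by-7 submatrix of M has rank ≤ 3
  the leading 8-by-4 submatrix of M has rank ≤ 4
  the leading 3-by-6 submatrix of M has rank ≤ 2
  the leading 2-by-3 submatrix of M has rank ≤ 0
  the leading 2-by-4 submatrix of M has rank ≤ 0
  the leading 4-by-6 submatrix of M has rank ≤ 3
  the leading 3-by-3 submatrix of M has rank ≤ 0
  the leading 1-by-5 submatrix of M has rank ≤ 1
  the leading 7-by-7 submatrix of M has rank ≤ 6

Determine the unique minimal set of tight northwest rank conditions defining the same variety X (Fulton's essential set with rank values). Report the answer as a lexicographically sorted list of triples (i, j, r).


The tightest implied rank at each (i,j), from the 23 conditions:

  0 | 0 | 0 | 0 | 1 | 1 | 1 | 1 | 1
  0 | 0 | 0 | 0 | 1 | 1 | 1 | 2 | 2
  0 | 0 | 0 | 1 | 2 | 2 | 2 | 3 | 3
  0 | 0 | 0 | 1 | 2 | 2 | 3 | 4 | 4
  0 | 1 | 1 | 2 | 3 | 3 | 4 | 5 | 5
  0 | 1 | 2 | 3 | 4 | 4 | 5 | 6 | 6
  1 | 2 | 3 | 4 | 5 | 5 | 6 | 7 | 7
  1 | 2 | 3 | 4 | 5 | 6 | 7 | 8 | 8
  1 | 2 | 3 | 4 | 5 | 6 | 7 | 8 | 9

so w = (5, 8, 4, 7, 2, 3, 1, 6, 9).

Rothe diagram D(w) (19 cells), 5 SE-corners (essential conditions):

[(2, 4, 0), (2, 7, 1), (4, 3, 0), (4, 6, 2), (6, 1, 0)]


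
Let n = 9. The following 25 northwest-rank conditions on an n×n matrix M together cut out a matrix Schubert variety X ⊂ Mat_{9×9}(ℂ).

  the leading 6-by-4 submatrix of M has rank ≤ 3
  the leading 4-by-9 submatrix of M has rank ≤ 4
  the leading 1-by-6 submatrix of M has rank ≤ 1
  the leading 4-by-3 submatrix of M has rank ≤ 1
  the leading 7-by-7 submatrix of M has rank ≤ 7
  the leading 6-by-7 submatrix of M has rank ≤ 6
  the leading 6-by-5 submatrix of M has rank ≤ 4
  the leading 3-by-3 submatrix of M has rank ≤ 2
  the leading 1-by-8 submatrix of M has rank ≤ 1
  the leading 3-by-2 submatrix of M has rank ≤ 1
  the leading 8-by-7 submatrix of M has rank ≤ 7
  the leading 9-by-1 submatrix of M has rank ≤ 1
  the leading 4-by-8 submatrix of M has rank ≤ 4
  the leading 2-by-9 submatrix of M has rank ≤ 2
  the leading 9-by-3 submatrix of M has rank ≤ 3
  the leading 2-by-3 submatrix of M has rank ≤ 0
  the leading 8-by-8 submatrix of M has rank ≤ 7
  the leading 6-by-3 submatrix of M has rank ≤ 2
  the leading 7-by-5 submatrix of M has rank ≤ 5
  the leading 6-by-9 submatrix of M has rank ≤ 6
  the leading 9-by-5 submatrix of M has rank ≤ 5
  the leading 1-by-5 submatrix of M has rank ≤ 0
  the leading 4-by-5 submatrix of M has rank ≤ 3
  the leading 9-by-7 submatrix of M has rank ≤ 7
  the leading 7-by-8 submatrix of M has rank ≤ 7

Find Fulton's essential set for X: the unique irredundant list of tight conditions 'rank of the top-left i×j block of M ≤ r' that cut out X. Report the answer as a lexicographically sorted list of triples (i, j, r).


Computing R[i][j] = min implied NW-rank bound (n=9, 25 conditions):

  i=1: 0 0 0 0 0 1 1 1 1
  i=2: 0 0 0 1 1 2 2 2 2
  i=3: 1 1 1 2 2 3 3 3 3
  i=4: 1 1 1 2 3 4 4 4 4
  i=5: 1 2 2 3 4 5 5 5 5
  i=6: 1 2 2 3 4 5 6 6 6
  i=7: 1 2 3 4 5 6 7 7 7
  i=8: 1 2 3 4 5 6 7 7 8
  i=9: 1 2 3 4 5 6 7 8 9

hence w(1..9) = (6, 4, 1, 5, 2, 7, 3, 9, 8).

Rothe diagram D(w) (12 cells), 5 SE-corners (essential conditions):

[(1, 5, 0), (2, 3, 0), (4, 3, 1), (6, 3, 2), (8, 8, 7)]


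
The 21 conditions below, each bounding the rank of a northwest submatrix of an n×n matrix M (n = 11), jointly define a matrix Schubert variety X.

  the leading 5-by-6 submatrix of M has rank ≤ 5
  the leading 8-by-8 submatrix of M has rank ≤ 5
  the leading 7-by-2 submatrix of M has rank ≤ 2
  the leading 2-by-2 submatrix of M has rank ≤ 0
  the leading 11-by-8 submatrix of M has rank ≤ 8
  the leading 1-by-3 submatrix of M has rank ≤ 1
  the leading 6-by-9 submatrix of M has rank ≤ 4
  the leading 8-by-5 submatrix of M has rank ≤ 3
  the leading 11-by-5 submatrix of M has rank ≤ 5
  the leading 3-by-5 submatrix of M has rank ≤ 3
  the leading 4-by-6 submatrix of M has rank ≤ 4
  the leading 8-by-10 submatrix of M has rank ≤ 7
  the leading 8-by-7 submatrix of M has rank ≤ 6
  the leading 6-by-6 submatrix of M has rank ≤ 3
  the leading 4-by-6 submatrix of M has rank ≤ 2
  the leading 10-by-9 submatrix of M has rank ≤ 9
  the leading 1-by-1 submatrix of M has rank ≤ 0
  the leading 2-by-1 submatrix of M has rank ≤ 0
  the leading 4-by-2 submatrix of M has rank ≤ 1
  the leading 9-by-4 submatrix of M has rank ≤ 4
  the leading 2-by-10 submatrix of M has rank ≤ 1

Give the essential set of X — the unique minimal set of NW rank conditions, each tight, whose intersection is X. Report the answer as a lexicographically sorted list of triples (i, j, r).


Computing R[i][j] = min implied NW-rank bound (n=11, 21 conditions):

  R[1]: 0 | 0 | 1 | 1 | 1 | 1 | 1 | 1 | 1 | 1 | 1
  R[2]: 0 | 0 | 1 | 1 | 1 | 1 | 1 | 1 | 1 | 1 | 2
  R[3]: 1 | 1 | 2 | 2 | 2 | 2 | 2 | 2 | 2 | 2 | 3
  R[4]: 1 | 1 | 2 | 2 | 2 | 2 | 3 | 3 | 3 | 3 | 4
  R[5]: 1 | 2 | 3 | 3 | 3 | 3 | 4 | 4 | 4 | 4 | 5
  R[6]: 1 | 2 | 3 | 3 | 3 | 3 | 4 | 4 | 4 | 5 | 6
  R[7]: 1 | 2 | 3 | 3 | 3 | 4 | 5 | 5 | 5 | 6 | 7
  R[8]: 1 | 2 | 3 | 3 | 3 | 4 | 5 | 5 | 6 | 7 | 8
  R[9]: 1 | 2 | 3 | 4 | 4 | 5 | 6 | 6 | 7 | 8 | 9
  R[10]: 1 | 2 | 3 | 4 | 5 | 6 | 7 | 7 | 8 | 9 | 10
  R[11]: 1 | 2 | 3 | 4 | 5 | 6 | 7 | 8 | 9 | 10 | 11

giving w = (3, 11, 1, 7, 2, 10, 6, 9, 4, 5, 8) via Δ²R.

8 SE-corners of the 25-cell Rothe diagram give Ess(w):

[(2, 2, 0), (2, 10, 1), (4, 2, 1), (4, 6, 2), (6, 6, 3), (6, 9, 4), (8, 5, 3), (8, 8, 5)]


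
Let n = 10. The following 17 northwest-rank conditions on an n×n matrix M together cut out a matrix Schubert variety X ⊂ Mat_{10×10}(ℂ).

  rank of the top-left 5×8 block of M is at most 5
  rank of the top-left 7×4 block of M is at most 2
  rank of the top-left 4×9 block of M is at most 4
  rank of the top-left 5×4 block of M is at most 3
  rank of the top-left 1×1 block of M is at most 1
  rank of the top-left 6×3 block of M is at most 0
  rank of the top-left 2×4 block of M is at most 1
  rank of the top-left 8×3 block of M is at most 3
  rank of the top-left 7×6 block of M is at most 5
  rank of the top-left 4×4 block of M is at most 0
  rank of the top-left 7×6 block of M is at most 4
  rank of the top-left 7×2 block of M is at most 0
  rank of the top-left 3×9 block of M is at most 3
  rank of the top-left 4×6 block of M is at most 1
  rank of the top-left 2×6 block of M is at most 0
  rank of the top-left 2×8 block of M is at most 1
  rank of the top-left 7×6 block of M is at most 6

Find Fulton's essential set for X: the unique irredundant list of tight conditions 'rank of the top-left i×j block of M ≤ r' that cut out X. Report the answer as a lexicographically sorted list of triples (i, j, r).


Computing R[i][j] = min implied NW-rank bound (n=10, 17 conditions):

  i=1: 0  0  0  0  0  0  1  1  1  1
  i=2: 0  0  0  0  0  0  1  1  2  2
  i=3: 0  0  0  0  1  1  2  2  3  3
  i=4: 0  0  0  0  1  1  2  3  4  4
  i=5: 0  0  0  1  2  2  3  4  5  5
  i=6: 0  0  0  1  2  3  4  5  6  6
  i=7: 0  0  1  2  3  4  5  6  7  7
  i=8: 1  1  2  3  4  5  6  7  8  8
  i=9: 1  2  3  4  5  6  7  8  9  9
  i=10: 1  2  3  4  5  6  7  8  9  10

giving w = (7, 9, 5, 8, 4, 6, 3, 1, 2, 10) via Δ²R.

Fulton essential set (6 of the 30 Rothe cells):

[(2, 6, 0), (2, 8, 1), (4, 4, 0), (4, 6, 1), (6, 3, 0), (7, 2, 0)]


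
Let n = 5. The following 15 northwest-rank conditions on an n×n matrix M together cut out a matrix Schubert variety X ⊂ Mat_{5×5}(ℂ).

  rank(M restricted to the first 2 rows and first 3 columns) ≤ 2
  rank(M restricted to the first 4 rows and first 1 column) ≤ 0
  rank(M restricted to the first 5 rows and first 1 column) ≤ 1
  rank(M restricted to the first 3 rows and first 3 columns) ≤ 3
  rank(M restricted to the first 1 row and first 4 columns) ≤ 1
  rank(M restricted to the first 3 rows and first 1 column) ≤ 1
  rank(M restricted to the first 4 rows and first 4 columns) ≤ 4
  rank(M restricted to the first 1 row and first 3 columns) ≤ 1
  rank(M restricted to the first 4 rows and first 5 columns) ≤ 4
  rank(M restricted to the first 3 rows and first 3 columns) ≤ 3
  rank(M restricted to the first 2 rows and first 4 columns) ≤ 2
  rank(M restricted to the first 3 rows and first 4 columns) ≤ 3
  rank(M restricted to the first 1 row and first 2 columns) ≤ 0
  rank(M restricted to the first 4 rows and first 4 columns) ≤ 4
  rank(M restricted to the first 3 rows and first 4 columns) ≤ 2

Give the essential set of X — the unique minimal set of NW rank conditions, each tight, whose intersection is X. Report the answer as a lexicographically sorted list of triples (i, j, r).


Recovering R(i,j) via the rank-extension bound from the 15 conditions:

  row 1: 0 | 0 | 1 | 1 | 1
  row 2: 0 | 1 | 2 | 2 | 2
  row 3: 0 | 1 | 2 | 2 | 3
  row 4: 0 | 1 | 2 | 3 | 4
  row 5: 1 | 2 | 3 | 4 | 5

giving w = (3, 2, 5, 4, 1) via Δ²R.

Fulton essential set (3 of the 6 Rothe cells):

[(1, 2, 0), (3, 4, 2), (4, 1, 0)]


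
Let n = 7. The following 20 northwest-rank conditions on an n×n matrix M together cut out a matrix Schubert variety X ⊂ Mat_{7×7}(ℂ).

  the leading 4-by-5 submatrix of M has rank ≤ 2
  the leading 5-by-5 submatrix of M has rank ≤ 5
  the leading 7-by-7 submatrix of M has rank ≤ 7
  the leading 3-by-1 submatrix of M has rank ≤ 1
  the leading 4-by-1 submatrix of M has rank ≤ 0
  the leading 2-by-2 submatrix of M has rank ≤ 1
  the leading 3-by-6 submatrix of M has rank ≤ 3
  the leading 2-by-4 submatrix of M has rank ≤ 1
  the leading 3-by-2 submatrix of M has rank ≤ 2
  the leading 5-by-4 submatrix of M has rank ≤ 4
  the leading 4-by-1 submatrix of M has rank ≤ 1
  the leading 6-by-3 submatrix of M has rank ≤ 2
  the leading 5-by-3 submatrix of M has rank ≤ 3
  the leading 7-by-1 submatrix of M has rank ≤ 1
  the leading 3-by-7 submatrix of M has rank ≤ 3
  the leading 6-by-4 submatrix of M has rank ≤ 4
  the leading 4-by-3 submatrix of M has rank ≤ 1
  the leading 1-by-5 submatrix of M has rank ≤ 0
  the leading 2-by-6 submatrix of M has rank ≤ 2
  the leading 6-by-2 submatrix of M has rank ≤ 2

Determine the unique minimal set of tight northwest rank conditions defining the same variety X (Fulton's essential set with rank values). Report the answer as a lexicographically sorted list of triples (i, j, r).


Propagating the 20 rank bounds to every northwest block:

  i=1: 0, 0, 0, 0, 0, 1, 1
  i=2: 0, 1, 1, 1, 1, 2, 2
  i=3: 0, 1, 1, 2, 2, 3, 3
  i=4: 0, 1, 1, 2, 2, 3, 4
  i=5: 1, 2, 2, 3, 3, 4, 5
  i=6: 1, 2, 2, 3, 4, 5, 6
  i=7: 1, 2, 3, 4, 5, 6, 7

second differences of R give the permutation w = (6, 2, 4, 7, 1, 5, 3).

D(w) has 12 cells with 5 SE-corners; essential set:

[(1, 5, 0), (4, 1, 0), (4, 3, 1), (4, 5, 2), (6, 3, 2)]


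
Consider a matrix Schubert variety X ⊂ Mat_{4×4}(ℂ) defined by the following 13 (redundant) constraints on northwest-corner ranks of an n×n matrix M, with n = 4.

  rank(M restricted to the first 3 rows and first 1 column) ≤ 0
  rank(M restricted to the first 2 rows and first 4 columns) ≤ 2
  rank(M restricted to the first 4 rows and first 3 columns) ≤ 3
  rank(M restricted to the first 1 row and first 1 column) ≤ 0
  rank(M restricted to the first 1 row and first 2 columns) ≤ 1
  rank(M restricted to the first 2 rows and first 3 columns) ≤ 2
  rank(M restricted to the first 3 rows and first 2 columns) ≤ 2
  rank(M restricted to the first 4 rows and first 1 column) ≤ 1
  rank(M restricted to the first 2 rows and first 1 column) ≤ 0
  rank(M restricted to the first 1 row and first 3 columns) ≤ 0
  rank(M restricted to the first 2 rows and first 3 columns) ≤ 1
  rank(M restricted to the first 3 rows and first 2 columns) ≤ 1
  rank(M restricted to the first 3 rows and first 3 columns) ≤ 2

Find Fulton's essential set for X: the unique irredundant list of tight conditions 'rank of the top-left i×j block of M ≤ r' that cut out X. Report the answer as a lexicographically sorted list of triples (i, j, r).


Rank table r_w(4×4) implied by the 13 constraints:

  0, 0, 0, 1
  0, 1, 1, 2
  0, 1, 2, 3
  1, 2, 3, 4

giving w = (4, 2, 3, 1) via Δ²R.

Fulton essential set (2 of the 5 Rothe cells):

[(1, 3, 0), (3, 1, 0)]


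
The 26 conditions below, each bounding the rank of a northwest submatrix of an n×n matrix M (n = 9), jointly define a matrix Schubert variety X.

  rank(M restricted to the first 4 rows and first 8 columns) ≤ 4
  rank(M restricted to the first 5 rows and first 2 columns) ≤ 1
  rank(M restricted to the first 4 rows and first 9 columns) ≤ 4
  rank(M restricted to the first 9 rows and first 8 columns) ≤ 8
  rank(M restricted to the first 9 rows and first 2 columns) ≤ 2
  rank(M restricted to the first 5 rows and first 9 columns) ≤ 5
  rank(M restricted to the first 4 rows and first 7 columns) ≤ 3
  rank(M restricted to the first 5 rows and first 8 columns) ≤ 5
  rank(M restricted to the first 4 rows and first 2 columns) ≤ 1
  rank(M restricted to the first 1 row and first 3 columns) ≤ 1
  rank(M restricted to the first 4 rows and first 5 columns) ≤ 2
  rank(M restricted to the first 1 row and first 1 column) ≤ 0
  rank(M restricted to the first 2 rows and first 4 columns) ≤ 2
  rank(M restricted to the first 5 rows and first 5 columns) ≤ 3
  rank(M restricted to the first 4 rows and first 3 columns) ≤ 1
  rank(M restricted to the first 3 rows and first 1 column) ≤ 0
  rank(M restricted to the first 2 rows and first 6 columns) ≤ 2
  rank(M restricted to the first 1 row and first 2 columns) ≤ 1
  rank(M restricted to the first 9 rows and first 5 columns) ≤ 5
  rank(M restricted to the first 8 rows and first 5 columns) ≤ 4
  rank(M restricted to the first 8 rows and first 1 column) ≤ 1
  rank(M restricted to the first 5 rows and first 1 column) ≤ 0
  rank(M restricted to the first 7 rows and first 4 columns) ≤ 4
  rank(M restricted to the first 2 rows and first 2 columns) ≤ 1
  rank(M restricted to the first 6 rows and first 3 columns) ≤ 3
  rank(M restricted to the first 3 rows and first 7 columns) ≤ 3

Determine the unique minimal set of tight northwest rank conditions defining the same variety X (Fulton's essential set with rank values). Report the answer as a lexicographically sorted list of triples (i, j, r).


Recovering R(i,j) via the rank-extension bound from the 26 conditions:

  i=1: 0 | 1 | 1 | 1 | 1 | 1 | 1 | 1 | 1
  i=2: 0 | 1 | 1 | 2 | 2 | 2 | 2 | 2 | 2
  i=3: 0 | 1 | 1 | 2 | 2 | 3 | 3 | 3 | 3
  i=4: 0 | 1 | 1 | 2 | 2 | 3 | 3 | 4 | 4
  i=5: 0 | 1 | 2 | 3 | 3 | 4 | 4 | 5 | 5
  i=6: 1 | 2 | 3 | 4 | 4 | 5 | 5 | 6 | 6
  i=7: 1 | 2 | 3 | 4 | 4 | 5 | 6 | 7 | 7
  i=8: 1 | 2 | 3 | 4 | 4 | 5 | 6 | 7 | 8
  i=9: 1 | 2 | 3 | 4 | 5 | 6 | 7 | 8 | 9

giving w = (2, 4, 6, 8, 3, 1, 7, 9, 5) via Δ²R.

D(w) has 13 cells with 5 SE-corners; essential set:

[(4, 3, 1), (4, 5, 2), (4, 7, 3), (5, 1, 0), (8, 5, 4)]


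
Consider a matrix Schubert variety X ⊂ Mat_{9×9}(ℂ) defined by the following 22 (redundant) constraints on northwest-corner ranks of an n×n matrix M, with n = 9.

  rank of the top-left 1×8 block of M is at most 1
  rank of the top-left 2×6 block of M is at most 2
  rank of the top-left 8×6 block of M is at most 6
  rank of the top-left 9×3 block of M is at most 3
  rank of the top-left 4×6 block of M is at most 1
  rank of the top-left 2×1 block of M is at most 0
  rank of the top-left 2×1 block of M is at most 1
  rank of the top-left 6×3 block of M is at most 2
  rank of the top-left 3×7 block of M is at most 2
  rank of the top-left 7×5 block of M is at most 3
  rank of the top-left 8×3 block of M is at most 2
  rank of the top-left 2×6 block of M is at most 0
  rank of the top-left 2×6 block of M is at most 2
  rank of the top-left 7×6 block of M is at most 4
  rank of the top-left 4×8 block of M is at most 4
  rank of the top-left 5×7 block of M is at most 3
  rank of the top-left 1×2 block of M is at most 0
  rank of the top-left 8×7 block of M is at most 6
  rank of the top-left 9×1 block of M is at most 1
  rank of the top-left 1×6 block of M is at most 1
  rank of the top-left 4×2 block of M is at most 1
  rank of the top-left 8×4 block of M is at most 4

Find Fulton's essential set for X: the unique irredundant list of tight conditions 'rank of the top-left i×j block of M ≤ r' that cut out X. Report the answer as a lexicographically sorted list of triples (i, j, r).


The tightest implied rank at each (i,j), from the 22 conditions:

  row 1: 0 0 0 0 0 0 1 1 1
  row 2: 0 0 0 0 0 0 1 2 2
  row 3: 1 1 1 1 1 1 2 3 3
  row 4: 1 1 1 1 1 1 2 3 4
  row 5: 1 2 2 2 2 2 3 4 5
  row 6: 1 2 2 3 3 3 4 5 6
  row 7: 1 2 2 3 3 4 5 6 7
  row 8: 1 2 2 3 4 5 6 7 8
  row 9: 1 2 3 4 5 6 7 8 9

the unique w with this rank table is (7, 8, 1, 9, 2, 4, 6, 5, 3).

D(w) has 21 cells with 4 SE-corners; essential set:

[(2, 6, 0), (4, 6, 1), (7, 5, 3), (8, 3, 2)]


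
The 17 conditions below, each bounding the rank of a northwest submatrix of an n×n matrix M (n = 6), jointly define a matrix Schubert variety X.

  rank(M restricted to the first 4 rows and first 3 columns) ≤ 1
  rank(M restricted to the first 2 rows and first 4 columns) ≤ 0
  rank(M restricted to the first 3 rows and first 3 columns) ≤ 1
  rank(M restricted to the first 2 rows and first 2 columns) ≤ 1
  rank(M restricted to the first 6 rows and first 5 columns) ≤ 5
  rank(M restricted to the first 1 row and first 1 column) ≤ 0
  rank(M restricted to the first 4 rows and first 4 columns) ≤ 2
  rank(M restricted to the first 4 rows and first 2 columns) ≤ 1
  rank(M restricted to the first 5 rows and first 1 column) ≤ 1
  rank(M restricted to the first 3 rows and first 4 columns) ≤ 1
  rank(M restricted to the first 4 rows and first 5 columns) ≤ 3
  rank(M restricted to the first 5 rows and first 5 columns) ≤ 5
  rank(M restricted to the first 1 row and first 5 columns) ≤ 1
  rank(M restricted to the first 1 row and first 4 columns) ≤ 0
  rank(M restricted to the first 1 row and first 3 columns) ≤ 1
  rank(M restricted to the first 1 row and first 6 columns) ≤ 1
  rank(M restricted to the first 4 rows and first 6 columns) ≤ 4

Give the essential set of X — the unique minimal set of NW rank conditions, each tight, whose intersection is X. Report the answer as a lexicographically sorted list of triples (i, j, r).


Rank table r_w(6×6) implied by the 17 constraints:

  i=1: 0  0  0  0  1  1
  i=2: 0  0  0  0  1  2
  i=3: 1  1  1  1  2  3
  i=4: 1  1  1  2  3  4
  i=5: 1  2  2  3  4  5
  i=6: 1  2  3  4  5  6

second differences of R give the permutation w = (5, 6, 1, 4, 2, 3).

D(w) has 10 cells with 2 SE-corners; essential set:

[(2, 4, 0), (4, 3, 1)]


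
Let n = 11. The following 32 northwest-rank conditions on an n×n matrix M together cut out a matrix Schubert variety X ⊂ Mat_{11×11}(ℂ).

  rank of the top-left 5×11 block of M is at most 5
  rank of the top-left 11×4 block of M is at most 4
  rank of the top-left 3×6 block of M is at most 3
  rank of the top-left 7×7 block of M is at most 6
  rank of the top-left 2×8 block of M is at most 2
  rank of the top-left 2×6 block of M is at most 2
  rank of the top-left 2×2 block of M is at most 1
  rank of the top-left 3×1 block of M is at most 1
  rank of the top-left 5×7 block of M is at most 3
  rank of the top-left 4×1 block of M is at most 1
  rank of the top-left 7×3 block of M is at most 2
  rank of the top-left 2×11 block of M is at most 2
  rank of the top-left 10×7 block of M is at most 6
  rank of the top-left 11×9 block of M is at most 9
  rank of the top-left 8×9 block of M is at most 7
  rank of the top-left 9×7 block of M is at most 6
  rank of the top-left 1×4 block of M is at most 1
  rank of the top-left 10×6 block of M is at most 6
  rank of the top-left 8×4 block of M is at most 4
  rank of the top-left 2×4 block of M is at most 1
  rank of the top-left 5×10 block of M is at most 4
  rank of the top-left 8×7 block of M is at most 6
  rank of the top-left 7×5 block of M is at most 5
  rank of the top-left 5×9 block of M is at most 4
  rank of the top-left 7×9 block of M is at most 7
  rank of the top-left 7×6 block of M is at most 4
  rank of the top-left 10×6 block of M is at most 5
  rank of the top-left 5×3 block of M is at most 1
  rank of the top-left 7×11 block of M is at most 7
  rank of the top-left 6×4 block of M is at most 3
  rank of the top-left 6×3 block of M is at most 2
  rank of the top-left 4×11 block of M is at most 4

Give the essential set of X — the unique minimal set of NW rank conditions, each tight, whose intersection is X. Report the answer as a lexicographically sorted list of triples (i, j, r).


Computing R[i][j] = min implied NW-rank bound (n=11, 32 conditions):

  1 | 1 | 1 | 1 | 1 | 1 | 1 | 1 | 1 | 1 | 1
  1 | 1 | 1 | 1 | 2 | 2 | 2 | 2 | 2 | 2 | 2
  1 | 1 | 1 | 2 | 3 | 3 | 3 | 3 | 3 | 3 | 3
  1 | 1 | 1 | 2 | 3 | 3 | 3 | 4 | 4 | 4 | 4
  1 | 1 | 1 | 2 | 3 | 3 | 3 | 4 | 4 | 4 | 5
  1 | 2 | 2 | 3 | 4 | 4 | 4 | 5 | 5 | 5 | 6
  1 | 2 | 2 | 3 | 4 | 4 | 5 | 6 | 6 | 6 | 7
  1 | 2 | 3 | 4 | 5 | 5 | 6 | 7 | 7 | 7 | 8
  1 | 2 | 3 | 4 | 5 | 5 | 6 | 7 | 8 | 8 | 9
  1 | 2 | 3 | 4 | 5 | 5 | 6 | 7 | 8 | 9 | 10
  1 | 2 | 3 | 4 | 5 | 6 | 7 | 8 | 9 | 10 | 11

reading off 1-entries of Δ²R: w = (1, 5, 4, 8, 11, 2, 7, 3, 9, 10, 6).

ℓ(w)=19; the 7 essential cells (i,j,r):

[(2, 4, 1), (5, 3, 1), (5, 7, 3), (5, 10, 4), (7, 3, 2), (7, 6, 4), (10, 6, 5)]


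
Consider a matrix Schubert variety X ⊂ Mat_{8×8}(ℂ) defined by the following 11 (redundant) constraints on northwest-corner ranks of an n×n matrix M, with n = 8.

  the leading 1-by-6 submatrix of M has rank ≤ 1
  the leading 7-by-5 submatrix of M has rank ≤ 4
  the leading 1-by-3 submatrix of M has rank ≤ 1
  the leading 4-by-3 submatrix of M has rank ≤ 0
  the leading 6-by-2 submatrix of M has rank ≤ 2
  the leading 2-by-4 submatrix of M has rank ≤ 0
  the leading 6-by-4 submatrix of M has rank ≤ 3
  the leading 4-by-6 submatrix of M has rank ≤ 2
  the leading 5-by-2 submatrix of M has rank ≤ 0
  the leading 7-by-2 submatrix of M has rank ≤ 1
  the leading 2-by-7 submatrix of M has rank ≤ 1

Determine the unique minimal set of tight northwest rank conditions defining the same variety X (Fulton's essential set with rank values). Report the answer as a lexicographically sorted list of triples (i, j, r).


The tightest implied rank at each (i,j), from the 11 conditions:

  i=1: 0, 0, 0, 0, 1, 1, 1, 1
  i=2: 0, 0, 0, 0, 1, 1, 1, 2
  i=3: 0, 0, 0, 1, 2, 2, 2, 3
  i=4: 0, 0, 0, 1, 2, 2, 3, 4
  i=5: 0, 0, 1, 2, 3, 3, 4, 5
  i=6: 1, 1, 2, 3, 4, 4, 5, 6
  i=7: 1, 1, 2, 3, 4, 5, 6, 7
  i=8: 1, 2, 3, 4, 5, 6, 7, 8

second differences of R give the permutation w = (5, 8, 4, 7, 3, 1, 6, 2).

D(w) has 20 cells with 6 SE-corners; essential set:

[(2, 4, 0), (2, 7, 1), (4, 3, 0), (4, 6, 2), (5, 2, 0), (7, 2, 1)]


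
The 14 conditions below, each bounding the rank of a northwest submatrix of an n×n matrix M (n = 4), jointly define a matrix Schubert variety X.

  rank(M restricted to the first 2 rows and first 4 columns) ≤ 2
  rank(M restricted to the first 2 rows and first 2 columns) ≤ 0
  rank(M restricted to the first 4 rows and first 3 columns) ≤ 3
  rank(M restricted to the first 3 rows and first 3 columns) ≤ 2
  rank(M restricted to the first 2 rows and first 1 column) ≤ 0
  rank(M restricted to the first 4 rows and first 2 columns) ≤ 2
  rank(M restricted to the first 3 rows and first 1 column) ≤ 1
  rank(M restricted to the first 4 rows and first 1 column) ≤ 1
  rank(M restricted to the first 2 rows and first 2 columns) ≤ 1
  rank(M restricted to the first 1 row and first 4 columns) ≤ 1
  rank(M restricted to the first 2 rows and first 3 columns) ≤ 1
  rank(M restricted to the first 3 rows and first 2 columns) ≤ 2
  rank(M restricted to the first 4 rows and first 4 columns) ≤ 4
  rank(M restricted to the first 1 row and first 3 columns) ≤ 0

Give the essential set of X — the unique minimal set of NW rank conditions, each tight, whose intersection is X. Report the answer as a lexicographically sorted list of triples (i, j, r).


The tightest implied rank at each (i,j), from the 14 conditions:

  i=1: 0  0  0  1
  i=2: 0  0  1  2
  i=3: 1  1  2  3
  i=4: 1  2  3  4

giving w = (4, 3, 1, 2) via Δ²R.

2 SE-corners of the 5-cell Rothe diagram give Ess(w):

[(1, 3, 0), (2, 2, 0)]


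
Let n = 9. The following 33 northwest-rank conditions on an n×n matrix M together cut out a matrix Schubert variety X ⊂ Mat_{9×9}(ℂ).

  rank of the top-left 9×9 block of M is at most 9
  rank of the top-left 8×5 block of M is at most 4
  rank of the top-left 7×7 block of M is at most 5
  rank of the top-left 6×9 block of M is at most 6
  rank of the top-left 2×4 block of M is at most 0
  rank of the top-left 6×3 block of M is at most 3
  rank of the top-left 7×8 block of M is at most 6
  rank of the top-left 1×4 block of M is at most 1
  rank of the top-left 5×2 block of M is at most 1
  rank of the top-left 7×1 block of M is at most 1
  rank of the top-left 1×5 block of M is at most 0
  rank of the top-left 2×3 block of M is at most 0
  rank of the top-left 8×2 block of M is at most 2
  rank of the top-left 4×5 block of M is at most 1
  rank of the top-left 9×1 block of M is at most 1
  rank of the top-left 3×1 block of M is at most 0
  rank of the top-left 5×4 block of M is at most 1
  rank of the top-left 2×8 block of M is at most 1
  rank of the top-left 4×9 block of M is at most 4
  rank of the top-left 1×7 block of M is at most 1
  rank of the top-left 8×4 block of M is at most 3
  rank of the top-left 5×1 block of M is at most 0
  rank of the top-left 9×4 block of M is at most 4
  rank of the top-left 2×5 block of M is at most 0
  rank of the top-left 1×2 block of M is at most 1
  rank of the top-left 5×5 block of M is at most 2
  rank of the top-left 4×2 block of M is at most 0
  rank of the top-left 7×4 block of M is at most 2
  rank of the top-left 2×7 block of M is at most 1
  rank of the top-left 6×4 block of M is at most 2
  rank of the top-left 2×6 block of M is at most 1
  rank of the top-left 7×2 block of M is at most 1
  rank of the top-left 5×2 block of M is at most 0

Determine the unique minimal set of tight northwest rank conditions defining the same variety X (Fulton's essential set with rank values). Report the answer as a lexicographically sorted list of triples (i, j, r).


Computing R[i][j] = min implied NW-rank bound (n=9, 33 conditions):

  i=1: 0 0 0 0 0 1 1 1 1
  i=2: 0 0 0 0 0 1 1 1 2
  i=3: 0 0 1 1 1 2 2 2 3
  i=4: 0 0 1 1 1 2 3 3 4
  i=5: 0 0 1 1 2 3 4 4 5
  i=6: 1 1 2 2 3 4 5 5 6
  i=7: 1 1 2 2 3 4 5 6 7
  i=8: 1 2 3 3 4 5 6 7 8
  i=9: 1 2 3 4 5 6 7 8 9

giving w = (6, 9, 3, 7, 5, 1, 8, 2, 4) via Δ²R.

7 SE-corners of the 23-cell Rothe diagram give Ess(w):

[(2, 5, 0), (2, 8, 1), (4, 5, 1), (5, 2, 0), (5, 4, 1), (7, 2, 1), (7, 4, 2)]


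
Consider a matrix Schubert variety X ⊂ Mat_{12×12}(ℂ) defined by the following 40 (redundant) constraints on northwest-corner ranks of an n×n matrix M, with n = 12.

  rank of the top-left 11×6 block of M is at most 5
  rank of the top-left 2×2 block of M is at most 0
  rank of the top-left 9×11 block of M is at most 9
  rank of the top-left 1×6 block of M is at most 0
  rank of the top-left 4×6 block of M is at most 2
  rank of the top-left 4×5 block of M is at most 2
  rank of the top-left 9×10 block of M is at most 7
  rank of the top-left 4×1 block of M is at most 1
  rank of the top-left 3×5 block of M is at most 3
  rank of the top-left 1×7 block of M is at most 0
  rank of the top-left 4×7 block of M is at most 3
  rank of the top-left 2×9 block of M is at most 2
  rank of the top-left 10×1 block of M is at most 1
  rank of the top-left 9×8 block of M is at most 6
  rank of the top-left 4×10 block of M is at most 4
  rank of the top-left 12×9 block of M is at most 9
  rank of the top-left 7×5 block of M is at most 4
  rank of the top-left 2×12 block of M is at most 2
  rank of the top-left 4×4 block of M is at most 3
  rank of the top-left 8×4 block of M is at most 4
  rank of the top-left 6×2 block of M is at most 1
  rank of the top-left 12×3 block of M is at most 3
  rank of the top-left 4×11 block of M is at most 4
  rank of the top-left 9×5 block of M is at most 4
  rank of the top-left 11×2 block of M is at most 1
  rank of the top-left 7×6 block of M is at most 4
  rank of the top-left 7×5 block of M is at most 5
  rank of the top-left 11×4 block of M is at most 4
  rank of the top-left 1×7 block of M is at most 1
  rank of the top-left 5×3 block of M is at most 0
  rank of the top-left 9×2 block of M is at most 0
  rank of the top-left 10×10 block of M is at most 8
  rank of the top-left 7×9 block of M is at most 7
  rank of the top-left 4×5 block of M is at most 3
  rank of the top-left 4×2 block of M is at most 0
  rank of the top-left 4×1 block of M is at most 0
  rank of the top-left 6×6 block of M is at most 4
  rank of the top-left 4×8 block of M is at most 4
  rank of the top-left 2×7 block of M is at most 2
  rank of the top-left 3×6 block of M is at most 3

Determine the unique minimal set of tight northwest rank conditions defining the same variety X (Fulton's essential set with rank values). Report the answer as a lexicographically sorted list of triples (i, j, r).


The tightest implied rank at each (i,j), from the 40 conditions:

  row 1: 0, 0, 0, 0, 0, 0, 0, 1, 1, 1, 1, 1
  row 2: 0, 0, 0, 1, 1, 1, 1, 2, 2, 2, 2, 2
  row 3: 0, 0, 0, 1, 2, 2, 2, 3, 3, 3, 3, 3
  row 4: 0, 0, 0, 1, 2, 2, 3, 4, 4, 4, 4, 4
  row 5: 0, 0, 0, 1, 2, 3, 4, 5, 5, 5, 5, 5
  row 6: 0, 0, 1, 2, 3, 4, 5, 6, 6, 6, 6, 6
  row 7: 0, 0, 1, 2, 3, 4, 5, 6, 7, 7, 7, 7
  row 8: 0, 0, 1, 2, 3, 4, 5, 6, 7, 7, 8, 8
  row 9: 0, 0, 1, 2, 3, 4, 5, 6, 7, 7, 8, 9
  row 10: 1, 1, 2, 3, 4, 5, 6, 7, 8, 8, 9, 10
  row 11: 1, 1, 2, 3, 4, 5, 6, 7, 8, 9, 10, 11
  row 12: 1, 2, 3, 4, 5, 6, 7, 8, 9, 10, 11, 12

hence w(1..12) = (8, 4, 5, 7, 6, 3, 9, 11, 12, 1, 10, 2).

Rothe diagram D(w) (31 cells), 6 SE-corners (essential conditions):

[(1, 7, 0), (4, 6, 2), (5, 3, 0), (9, 2, 0), (9, 10, 7), (11, 2, 1)]


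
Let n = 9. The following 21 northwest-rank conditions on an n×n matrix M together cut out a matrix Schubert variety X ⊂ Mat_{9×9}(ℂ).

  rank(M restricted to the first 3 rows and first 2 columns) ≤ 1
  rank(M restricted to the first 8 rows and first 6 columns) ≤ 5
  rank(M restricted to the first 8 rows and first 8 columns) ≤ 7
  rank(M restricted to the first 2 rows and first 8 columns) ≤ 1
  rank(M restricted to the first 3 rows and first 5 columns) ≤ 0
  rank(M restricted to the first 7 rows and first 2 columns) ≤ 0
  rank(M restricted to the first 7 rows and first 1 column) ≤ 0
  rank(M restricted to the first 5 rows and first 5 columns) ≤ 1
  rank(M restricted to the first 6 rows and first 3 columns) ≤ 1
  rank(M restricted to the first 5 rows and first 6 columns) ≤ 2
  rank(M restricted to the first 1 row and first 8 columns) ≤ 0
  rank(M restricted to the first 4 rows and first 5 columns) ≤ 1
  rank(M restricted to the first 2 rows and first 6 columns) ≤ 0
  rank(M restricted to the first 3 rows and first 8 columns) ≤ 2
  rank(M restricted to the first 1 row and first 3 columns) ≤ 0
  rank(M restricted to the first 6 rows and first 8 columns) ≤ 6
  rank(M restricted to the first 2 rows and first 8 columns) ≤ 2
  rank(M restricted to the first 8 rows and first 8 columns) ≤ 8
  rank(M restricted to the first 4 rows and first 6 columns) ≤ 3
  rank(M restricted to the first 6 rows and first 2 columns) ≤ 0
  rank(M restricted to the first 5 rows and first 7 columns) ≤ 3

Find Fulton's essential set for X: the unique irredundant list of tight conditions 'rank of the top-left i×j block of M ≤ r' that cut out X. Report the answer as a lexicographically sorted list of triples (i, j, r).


Propagating the 21 rank bounds to every northwest block:

  0 | 0 | 0 | 0 | 0 | 0 | 0 | 0 | 1
  0 | 0 | 0 | 0 | 0 | 0 | 1 | 1 | 2
  0 | 0 | 0 | 0 | 0 | 1 | 2 | 2 | 3
  0 | 0 | 1 | 1 | 1 | 2 | 3 | 3 | 4
  0 | 0 | 1 | 1 | 1 | 2 | 3 | 4 | 5
  0 | 0 | 1 | 2 | 2 | 3 | 4 | 5 | 6
  0 | 0 | 1 | 2 | 3 | 4 | 5 | 6 | 7
  1 | 1 | 2 | 3 | 4 | 5 | 6 | 7 | 8
  1 | 2 | 3 | 4 | 5 | 6 | 7 | 8 | 9

so w = (9, 7, 6, 3, 8, 4, 5, 1, 2).

Fulton essential set (5 of the 29 Rothe cells):

[(1, 8, 0), (2, 6, 0), (3, 5, 0), (5, 5, 1), (7, 2, 0)]
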